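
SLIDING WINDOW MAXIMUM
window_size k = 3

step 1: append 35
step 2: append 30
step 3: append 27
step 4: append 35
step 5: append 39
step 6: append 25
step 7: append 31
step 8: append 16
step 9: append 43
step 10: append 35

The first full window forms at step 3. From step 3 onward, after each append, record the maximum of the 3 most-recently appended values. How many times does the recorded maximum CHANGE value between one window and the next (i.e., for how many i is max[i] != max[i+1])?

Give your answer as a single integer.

Answer: 3

Derivation:
step 1: append 35 -> window=[35] (not full yet)
step 2: append 30 -> window=[35, 30] (not full yet)
step 3: append 27 -> window=[35, 30, 27] -> max=35
step 4: append 35 -> window=[30, 27, 35] -> max=35
step 5: append 39 -> window=[27, 35, 39] -> max=39
step 6: append 25 -> window=[35, 39, 25] -> max=39
step 7: append 31 -> window=[39, 25, 31] -> max=39
step 8: append 16 -> window=[25, 31, 16] -> max=31
step 9: append 43 -> window=[31, 16, 43] -> max=43
step 10: append 35 -> window=[16, 43, 35] -> max=43
Recorded maximums: 35 35 39 39 39 31 43 43
Changes between consecutive maximums: 3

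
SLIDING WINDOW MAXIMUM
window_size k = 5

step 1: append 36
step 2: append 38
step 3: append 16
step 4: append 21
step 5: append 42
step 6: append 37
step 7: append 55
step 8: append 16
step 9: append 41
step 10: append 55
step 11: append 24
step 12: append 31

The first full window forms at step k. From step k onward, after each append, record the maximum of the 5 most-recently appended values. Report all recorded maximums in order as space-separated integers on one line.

Answer: 42 42 55 55 55 55 55 55

Derivation:
step 1: append 36 -> window=[36] (not full yet)
step 2: append 38 -> window=[36, 38] (not full yet)
step 3: append 16 -> window=[36, 38, 16] (not full yet)
step 4: append 21 -> window=[36, 38, 16, 21] (not full yet)
step 5: append 42 -> window=[36, 38, 16, 21, 42] -> max=42
step 6: append 37 -> window=[38, 16, 21, 42, 37] -> max=42
step 7: append 55 -> window=[16, 21, 42, 37, 55] -> max=55
step 8: append 16 -> window=[21, 42, 37, 55, 16] -> max=55
step 9: append 41 -> window=[42, 37, 55, 16, 41] -> max=55
step 10: append 55 -> window=[37, 55, 16, 41, 55] -> max=55
step 11: append 24 -> window=[55, 16, 41, 55, 24] -> max=55
step 12: append 31 -> window=[16, 41, 55, 24, 31] -> max=55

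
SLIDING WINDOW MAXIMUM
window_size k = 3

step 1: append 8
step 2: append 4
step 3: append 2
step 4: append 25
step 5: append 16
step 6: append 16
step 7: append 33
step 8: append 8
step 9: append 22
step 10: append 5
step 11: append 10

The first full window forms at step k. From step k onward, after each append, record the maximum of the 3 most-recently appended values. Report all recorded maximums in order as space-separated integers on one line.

Answer: 8 25 25 25 33 33 33 22 22

Derivation:
step 1: append 8 -> window=[8] (not full yet)
step 2: append 4 -> window=[8, 4] (not full yet)
step 3: append 2 -> window=[8, 4, 2] -> max=8
step 4: append 25 -> window=[4, 2, 25] -> max=25
step 5: append 16 -> window=[2, 25, 16] -> max=25
step 6: append 16 -> window=[25, 16, 16] -> max=25
step 7: append 33 -> window=[16, 16, 33] -> max=33
step 8: append 8 -> window=[16, 33, 8] -> max=33
step 9: append 22 -> window=[33, 8, 22] -> max=33
step 10: append 5 -> window=[8, 22, 5] -> max=22
step 11: append 10 -> window=[22, 5, 10] -> max=22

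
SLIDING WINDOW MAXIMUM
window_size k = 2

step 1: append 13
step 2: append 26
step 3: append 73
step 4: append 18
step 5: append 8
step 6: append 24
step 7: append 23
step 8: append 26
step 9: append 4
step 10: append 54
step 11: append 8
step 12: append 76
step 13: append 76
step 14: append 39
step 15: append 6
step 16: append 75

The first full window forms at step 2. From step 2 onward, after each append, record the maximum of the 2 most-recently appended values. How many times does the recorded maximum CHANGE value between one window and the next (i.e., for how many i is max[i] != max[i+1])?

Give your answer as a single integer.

Answer: 8

Derivation:
step 1: append 13 -> window=[13] (not full yet)
step 2: append 26 -> window=[13, 26] -> max=26
step 3: append 73 -> window=[26, 73] -> max=73
step 4: append 18 -> window=[73, 18] -> max=73
step 5: append 8 -> window=[18, 8] -> max=18
step 6: append 24 -> window=[8, 24] -> max=24
step 7: append 23 -> window=[24, 23] -> max=24
step 8: append 26 -> window=[23, 26] -> max=26
step 9: append 4 -> window=[26, 4] -> max=26
step 10: append 54 -> window=[4, 54] -> max=54
step 11: append 8 -> window=[54, 8] -> max=54
step 12: append 76 -> window=[8, 76] -> max=76
step 13: append 76 -> window=[76, 76] -> max=76
step 14: append 39 -> window=[76, 39] -> max=76
step 15: append 6 -> window=[39, 6] -> max=39
step 16: append 75 -> window=[6, 75] -> max=75
Recorded maximums: 26 73 73 18 24 24 26 26 54 54 76 76 76 39 75
Changes between consecutive maximums: 8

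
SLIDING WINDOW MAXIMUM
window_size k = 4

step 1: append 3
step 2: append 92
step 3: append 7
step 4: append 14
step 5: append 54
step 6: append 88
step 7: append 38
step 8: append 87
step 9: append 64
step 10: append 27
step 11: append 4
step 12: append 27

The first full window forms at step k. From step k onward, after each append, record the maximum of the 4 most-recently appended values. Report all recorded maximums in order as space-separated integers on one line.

Answer: 92 92 88 88 88 88 87 87 64

Derivation:
step 1: append 3 -> window=[3] (not full yet)
step 2: append 92 -> window=[3, 92] (not full yet)
step 3: append 7 -> window=[3, 92, 7] (not full yet)
step 4: append 14 -> window=[3, 92, 7, 14] -> max=92
step 5: append 54 -> window=[92, 7, 14, 54] -> max=92
step 6: append 88 -> window=[7, 14, 54, 88] -> max=88
step 7: append 38 -> window=[14, 54, 88, 38] -> max=88
step 8: append 87 -> window=[54, 88, 38, 87] -> max=88
step 9: append 64 -> window=[88, 38, 87, 64] -> max=88
step 10: append 27 -> window=[38, 87, 64, 27] -> max=87
step 11: append 4 -> window=[87, 64, 27, 4] -> max=87
step 12: append 27 -> window=[64, 27, 4, 27] -> max=64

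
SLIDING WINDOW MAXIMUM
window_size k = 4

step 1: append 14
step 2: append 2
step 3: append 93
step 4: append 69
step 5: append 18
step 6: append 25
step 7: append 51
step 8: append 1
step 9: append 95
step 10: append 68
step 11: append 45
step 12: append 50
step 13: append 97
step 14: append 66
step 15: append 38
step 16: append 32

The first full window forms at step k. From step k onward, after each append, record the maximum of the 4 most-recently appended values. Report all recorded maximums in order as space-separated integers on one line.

Answer: 93 93 93 69 51 95 95 95 95 97 97 97 97

Derivation:
step 1: append 14 -> window=[14] (not full yet)
step 2: append 2 -> window=[14, 2] (not full yet)
step 3: append 93 -> window=[14, 2, 93] (not full yet)
step 4: append 69 -> window=[14, 2, 93, 69] -> max=93
step 5: append 18 -> window=[2, 93, 69, 18] -> max=93
step 6: append 25 -> window=[93, 69, 18, 25] -> max=93
step 7: append 51 -> window=[69, 18, 25, 51] -> max=69
step 8: append 1 -> window=[18, 25, 51, 1] -> max=51
step 9: append 95 -> window=[25, 51, 1, 95] -> max=95
step 10: append 68 -> window=[51, 1, 95, 68] -> max=95
step 11: append 45 -> window=[1, 95, 68, 45] -> max=95
step 12: append 50 -> window=[95, 68, 45, 50] -> max=95
step 13: append 97 -> window=[68, 45, 50, 97] -> max=97
step 14: append 66 -> window=[45, 50, 97, 66] -> max=97
step 15: append 38 -> window=[50, 97, 66, 38] -> max=97
step 16: append 32 -> window=[97, 66, 38, 32] -> max=97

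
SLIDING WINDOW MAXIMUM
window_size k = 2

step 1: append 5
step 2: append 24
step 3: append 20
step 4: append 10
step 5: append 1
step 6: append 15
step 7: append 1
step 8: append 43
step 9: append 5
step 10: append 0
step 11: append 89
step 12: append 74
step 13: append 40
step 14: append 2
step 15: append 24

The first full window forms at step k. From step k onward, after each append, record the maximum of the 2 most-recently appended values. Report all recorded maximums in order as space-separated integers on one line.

step 1: append 5 -> window=[5] (not full yet)
step 2: append 24 -> window=[5, 24] -> max=24
step 3: append 20 -> window=[24, 20] -> max=24
step 4: append 10 -> window=[20, 10] -> max=20
step 5: append 1 -> window=[10, 1] -> max=10
step 6: append 15 -> window=[1, 15] -> max=15
step 7: append 1 -> window=[15, 1] -> max=15
step 8: append 43 -> window=[1, 43] -> max=43
step 9: append 5 -> window=[43, 5] -> max=43
step 10: append 0 -> window=[5, 0] -> max=5
step 11: append 89 -> window=[0, 89] -> max=89
step 12: append 74 -> window=[89, 74] -> max=89
step 13: append 40 -> window=[74, 40] -> max=74
step 14: append 2 -> window=[40, 2] -> max=40
step 15: append 24 -> window=[2, 24] -> max=24

Answer: 24 24 20 10 15 15 43 43 5 89 89 74 40 24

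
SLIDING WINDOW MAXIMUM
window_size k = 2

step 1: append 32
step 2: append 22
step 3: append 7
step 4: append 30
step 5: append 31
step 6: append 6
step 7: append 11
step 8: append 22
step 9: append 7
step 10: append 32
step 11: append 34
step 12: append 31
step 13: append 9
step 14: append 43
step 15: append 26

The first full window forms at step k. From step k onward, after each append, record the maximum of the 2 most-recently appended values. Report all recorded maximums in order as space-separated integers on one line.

Answer: 32 22 30 31 31 11 22 22 32 34 34 31 43 43

Derivation:
step 1: append 32 -> window=[32] (not full yet)
step 2: append 22 -> window=[32, 22] -> max=32
step 3: append 7 -> window=[22, 7] -> max=22
step 4: append 30 -> window=[7, 30] -> max=30
step 5: append 31 -> window=[30, 31] -> max=31
step 6: append 6 -> window=[31, 6] -> max=31
step 7: append 11 -> window=[6, 11] -> max=11
step 8: append 22 -> window=[11, 22] -> max=22
step 9: append 7 -> window=[22, 7] -> max=22
step 10: append 32 -> window=[7, 32] -> max=32
step 11: append 34 -> window=[32, 34] -> max=34
step 12: append 31 -> window=[34, 31] -> max=34
step 13: append 9 -> window=[31, 9] -> max=31
step 14: append 43 -> window=[9, 43] -> max=43
step 15: append 26 -> window=[43, 26] -> max=43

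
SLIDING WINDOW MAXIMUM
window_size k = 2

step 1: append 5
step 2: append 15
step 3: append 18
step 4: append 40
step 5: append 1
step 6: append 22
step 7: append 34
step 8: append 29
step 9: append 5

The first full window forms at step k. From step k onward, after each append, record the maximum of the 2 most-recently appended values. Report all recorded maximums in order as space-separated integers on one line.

Answer: 15 18 40 40 22 34 34 29

Derivation:
step 1: append 5 -> window=[5] (not full yet)
step 2: append 15 -> window=[5, 15] -> max=15
step 3: append 18 -> window=[15, 18] -> max=18
step 4: append 40 -> window=[18, 40] -> max=40
step 5: append 1 -> window=[40, 1] -> max=40
step 6: append 22 -> window=[1, 22] -> max=22
step 7: append 34 -> window=[22, 34] -> max=34
step 8: append 29 -> window=[34, 29] -> max=34
step 9: append 5 -> window=[29, 5] -> max=29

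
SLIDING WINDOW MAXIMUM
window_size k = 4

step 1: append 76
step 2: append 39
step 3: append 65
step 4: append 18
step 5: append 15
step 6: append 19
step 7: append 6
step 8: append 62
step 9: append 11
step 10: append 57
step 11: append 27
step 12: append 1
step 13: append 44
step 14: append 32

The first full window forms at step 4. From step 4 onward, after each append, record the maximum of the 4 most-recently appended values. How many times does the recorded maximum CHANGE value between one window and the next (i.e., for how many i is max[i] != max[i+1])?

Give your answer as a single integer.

Answer: 5

Derivation:
step 1: append 76 -> window=[76] (not full yet)
step 2: append 39 -> window=[76, 39] (not full yet)
step 3: append 65 -> window=[76, 39, 65] (not full yet)
step 4: append 18 -> window=[76, 39, 65, 18] -> max=76
step 5: append 15 -> window=[39, 65, 18, 15] -> max=65
step 6: append 19 -> window=[65, 18, 15, 19] -> max=65
step 7: append 6 -> window=[18, 15, 19, 6] -> max=19
step 8: append 62 -> window=[15, 19, 6, 62] -> max=62
step 9: append 11 -> window=[19, 6, 62, 11] -> max=62
step 10: append 57 -> window=[6, 62, 11, 57] -> max=62
step 11: append 27 -> window=[62, 11, 57, 27] -> max=62
step 12: append 1 -> window=[11, 57, 27, 1] -> max=57
step 13: append 44 -> window=[57, 27, 1, 44] -> max=57
step 14: append 32 -> window=[27, 1, 44, 32] -> max=44
Recorded maximums: 76 65 65 19 62 62 62 62 57 57 44
Changes between consecutive maximums: 5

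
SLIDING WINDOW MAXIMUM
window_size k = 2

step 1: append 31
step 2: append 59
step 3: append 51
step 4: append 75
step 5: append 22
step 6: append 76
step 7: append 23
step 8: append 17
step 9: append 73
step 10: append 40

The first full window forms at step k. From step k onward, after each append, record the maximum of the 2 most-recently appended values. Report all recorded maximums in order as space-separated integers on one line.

Answer: 59 59 75 75 76 76 23 73 73

Derivation:
step 1: append 31 -> window=[31] (not full yet)
step 2: append 59 -> window=[31, 59] -> max=59
step 3: append 51 -> window=[59, 51] -> max=59
step 4: append 75 -> window=[51, 75] -> max=75
step 5: append 22 -> window=[75, 22] -> max=75
step 6: append 76 -> window=[22, 76] -> max=76
step 7: append 23 -> window=[76, 23] -> max=76
step 8: append 17 -> window=[23, 17] -> max=23
step 9: append 73 -> window=[17, 73] -> max=73
step 10: append 40 -> window=[73, 40] -> max=73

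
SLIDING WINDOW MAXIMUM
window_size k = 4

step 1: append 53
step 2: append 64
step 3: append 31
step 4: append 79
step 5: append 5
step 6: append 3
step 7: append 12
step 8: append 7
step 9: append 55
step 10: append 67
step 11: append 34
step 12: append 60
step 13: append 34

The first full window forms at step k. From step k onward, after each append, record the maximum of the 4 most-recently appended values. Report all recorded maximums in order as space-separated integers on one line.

Answer: 79 79 79 79 12 55 67 67 67 67

Derivation:
step 1: append 53 -> window=[53] (not full yet)
step 2: append 64 -> window=[53, 64] (not full yet)
step 3: append 31 -> window=[53, 64, 31] (not full yet)
step 4: append 79 -> window=[53, 64, 31, 79] -> max=79
step 5: append 5 -> window=[64, 31, 79, 5] -> max=79
step 6: append 3 -> window=[31, 79, 5, 3] -> max=79
step 7: append 12 -> window=[79, 5, 3, 12] -> max=79
step 8: append 7 -> window=[5, 3, 12, 7] -> max=12
step 9: append 55 -> window=[3, 12, 7, 55] -> max=55
step 10: append 67 -> window=[12, 7, 55, 67] -> max=67
step 11: append 34 -> window=[7, 55, 67, 34] -> max=67
step 12: append 60 -> window=[55, 67, 34, 60] -> max=67
step 13: append 34 -> window=[67, 34, 60, 34] -> max=67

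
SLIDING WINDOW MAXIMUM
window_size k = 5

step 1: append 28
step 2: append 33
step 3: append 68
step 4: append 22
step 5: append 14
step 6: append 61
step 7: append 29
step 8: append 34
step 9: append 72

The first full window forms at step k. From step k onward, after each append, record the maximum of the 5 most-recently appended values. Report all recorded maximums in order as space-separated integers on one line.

step 1: append 28 -> window=[28] (not full yet)
step 2: append 33 -> window=[28, 33] (not full yet)
step 3: append 68 -> window=[28, 33, 68] (not full yet)
step 4: append 22 -> window=[28, 33, 68, 22] (not full yet)
step 5: append 14 -> window=[28, 33, 68, 22, 14] -> max=68
step 6: append 61 -> window=[33, 68, 22, 14, 61] -> max=68
step 7: append 29 -> window=[68, 22, 14, 61, 29] -> max=68
step 8: append 34 -> window=[22, 14, 61, 29, 34] -> max=61
step 9: append 72 -> window=[14, 61, 29, 34, 72] -> max=72

Answer: 68 68 68 61 72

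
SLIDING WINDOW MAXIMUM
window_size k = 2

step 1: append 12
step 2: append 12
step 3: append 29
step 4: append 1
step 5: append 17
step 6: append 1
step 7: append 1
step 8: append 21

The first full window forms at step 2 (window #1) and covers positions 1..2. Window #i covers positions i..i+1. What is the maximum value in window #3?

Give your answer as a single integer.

Answer: 29

Derivation:
step 1: append 12 -> window=[12] (not full yet)
step 2: append 12 -> window=[12, 12] -> max=12
step 3: append 29 -> window=[12, 29] -> max=29
step 4: append 1 -> window=[29, 1] -> max=29
Window #3 max = 29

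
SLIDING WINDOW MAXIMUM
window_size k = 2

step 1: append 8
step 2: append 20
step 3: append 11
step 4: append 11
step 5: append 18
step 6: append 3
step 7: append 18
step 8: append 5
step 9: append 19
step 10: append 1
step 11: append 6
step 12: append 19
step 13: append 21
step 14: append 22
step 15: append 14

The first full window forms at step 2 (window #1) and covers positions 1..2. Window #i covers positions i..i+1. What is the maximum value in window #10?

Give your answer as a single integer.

Answer: 6

Derivation:
step 1: append 8 -> window=[8] (not full yet)
step 2: append 20 -> window=[8, 20] -> max=20
step 3: append 11 -> window=[20, 11] -> max=20
step 4: append 11 -> window=[11, 11] -> max=11
step 5: append 18 -> window=[11, 18] -> max=18
step 6: append 3 -> window=[18, 3] -> max=18
step 7: append 18 -> window=[3, 18] -> max=18
step 8: append 5 -> window=[18, 5] -> max=18
step 9: append 19 -> window=[5, 19] -> max=19
step 10: append 1 -> window=[19, 1] -> max=19
step 11: append 6 -> window=[1, 6] -> max=6
Window #10 max = 6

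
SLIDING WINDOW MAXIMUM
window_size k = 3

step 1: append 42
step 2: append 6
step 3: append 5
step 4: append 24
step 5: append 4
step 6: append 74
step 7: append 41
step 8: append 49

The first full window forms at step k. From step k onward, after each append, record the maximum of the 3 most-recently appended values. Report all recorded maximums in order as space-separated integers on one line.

step 1: append 42 -> window=[42] (not full yet)
step 2: append 6 -> window=[42, 6] (not full yet)
step 3: append 5 -> window=[42, 6, 5] -> max=42
step 4: append 24 -> window=[6, 5, 24] -> max=24
step 5: append 4 -> window=[5, 24, 4] -> max=24
step 6: append 74 -> window=[24, 4, 74] -> max=74
step 7: append 41 -> window=[4, 74, 41] -> max=74
step 8: append 49 -> window=[74, 41, 49] -> max=74

Answer: 42 24 24 74 74 74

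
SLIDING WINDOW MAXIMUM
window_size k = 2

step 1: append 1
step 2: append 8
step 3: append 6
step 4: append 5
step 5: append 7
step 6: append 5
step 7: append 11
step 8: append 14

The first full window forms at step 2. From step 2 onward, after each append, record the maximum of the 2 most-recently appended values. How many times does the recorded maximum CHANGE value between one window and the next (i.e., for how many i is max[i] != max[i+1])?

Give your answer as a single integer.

Answer: 4

Derivation:
step 1: append 1 -> window=[1] (not full yet)
step 2: append 8 -> window=[1, 8] -> max=8
step 3: append 6 -> window=[8, 6] -> max=8
step 4: append 5 -> window=[6, 5] -> max=6
step 5: append 7 -> window=[5, 7] -> max=7
step 6: append 5 -> window=[7, 5] -> max=7
step 7: append 11 -> window=[5, 11] -> max=11
step 8: append 14 -> window=[11, 14] -> max=14
Recorded maximums: 8 8 6 7 7 11 14
Changes between consecutive maximums: 4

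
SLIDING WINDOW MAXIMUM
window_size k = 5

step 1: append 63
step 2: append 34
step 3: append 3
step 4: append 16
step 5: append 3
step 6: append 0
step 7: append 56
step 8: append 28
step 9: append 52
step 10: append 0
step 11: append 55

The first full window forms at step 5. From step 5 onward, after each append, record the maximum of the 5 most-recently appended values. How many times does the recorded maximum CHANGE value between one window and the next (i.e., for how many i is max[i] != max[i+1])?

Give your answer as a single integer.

step 1: append 63 -> window=[63] (not full yet)
step 2: append 34 -> window=[63, 34] (not full yet)
step 3: append 3 -> window=[63, 34, 3] (not full yet)
step 4: append 16 -> window=[63, 34, 3, 16] (not full yet)
step 5: append 3 -> window=[63, 34, 3, 16, 3] -> max=63
step 6: append 0 -> window=[34, 3, 16, 3, 0] -> max=34
step 7: append 56 -> window=[3, 16, 3, 0, 56] -> max=56
step 8: append 28 -> window=[16, 3, 0, 56, 28] -> max=56
step 9: append 52 -> window=[3, 0, 56, 28, 52] -> max=56
step 10: append 0 -> window=[0, 56, 28, 52, 0] -> max=56
step 11: append 55 -> window=[56, 28, 52, 0, 55] -> max=56
Recorded maximums: 63 34 56 56 56 56 56
Changes between consecutive maximums: 2

Answer: 2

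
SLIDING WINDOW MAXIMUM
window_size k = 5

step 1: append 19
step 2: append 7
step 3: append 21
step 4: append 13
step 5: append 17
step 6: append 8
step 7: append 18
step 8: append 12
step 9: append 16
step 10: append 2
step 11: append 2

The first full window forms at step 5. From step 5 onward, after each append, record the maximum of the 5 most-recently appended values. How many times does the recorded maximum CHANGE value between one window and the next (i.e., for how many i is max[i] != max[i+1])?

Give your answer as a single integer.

step 1: append 19 -> window=[19] (not full yet)
step 2: append 7 -> window=[19, 7] (not full yet)
step 3: append 21 -> window=[19, 7, 21] (not full yet)
step 4: append 13 -> window=[19, 7, 21, 13] (not full yet)
step 5: append 17 -> window=[19, 7, 21, 13, 17] -> max=21
step 6: append 8 -> window=[7, 21, 13, 17, 8] -> max=21
step 7: append 18 -> window=[21, 13, 17, 8, 18] -> max=21
step 8: append 12 -> window=[13, 17, 8, 18, 12] -> max=18
step 9: append 16 -> window=[17, 8, 18, 12, 16] -> max=18
step 10: append 2 -> window=[8, 18, 12, 16, 2] -> max=18
step 11: append 2 -> window=[18, 12, 16, 2, 2] -> max=18
Recorded maximums: 21 21 21 18 18 18 18
Changes between consecutive maximums: 1

Answer: 1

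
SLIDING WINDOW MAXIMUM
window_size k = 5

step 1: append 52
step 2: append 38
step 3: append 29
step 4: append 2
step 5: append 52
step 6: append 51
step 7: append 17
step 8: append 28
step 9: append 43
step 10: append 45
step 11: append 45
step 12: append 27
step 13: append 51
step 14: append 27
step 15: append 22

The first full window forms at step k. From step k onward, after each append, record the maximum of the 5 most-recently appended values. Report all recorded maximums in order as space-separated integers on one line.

Answer: 52 52 52 52 52 51 45 45 51 51 51

Derivation:
step 1: append 52 -> window=[52] (not full yet)
step 2: append 38 -> window=[52, 38] (not full yet)
step 3: append 29 -> window=[52, 38, 29] (not full yet)
step 4: append 2 -> window=[52, 38, 29, 2] (not full yet)
step 5: append 52 -> window=[52, 38, 29, 2, 52] -> max=52
step 6: append 51 -> window=[38, 29, 2, 52, 51] -> max=52
step 7: append 17 -> window=[29, 2, 52, 51, 17] -> max=52
step 8: append 28 -> window=[2, 52, 51, 17, 28] -> max=52
step 9: append 43 -> window=[52, 51, 17, 28, 43] -> max=52
step 10: append 45 -> window=[51, 17, 28, 43, 45] -> max=51
step 11: append 45 -> window=[17, 28, 43, 45, 45] -> max=45
step 12: append 27 -> window=[28, 43, 45, 45, 27] -> max=45
step 13: append 51 -> window=[43, 45, 45, 27, 51] -> max=51
step 14: append 27 -> window=[45, 45, 27, 51, 27] -> max=51
step 15: append 22 -> window=[45, 27, 51, 27, 22] -> max=51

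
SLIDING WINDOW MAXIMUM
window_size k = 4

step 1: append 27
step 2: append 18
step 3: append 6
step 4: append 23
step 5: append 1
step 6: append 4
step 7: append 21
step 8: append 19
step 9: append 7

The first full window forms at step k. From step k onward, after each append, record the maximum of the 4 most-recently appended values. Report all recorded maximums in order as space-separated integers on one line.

step 1: append 27 -> window=[27] (not full yet)
step 2: append 18 -> window=[27, 18] (not full yet)
step 3: append 6 -> window=[27, 18, 6] (not full yet)
step 4: append 23 -> window=[27, 18, 6, 23] -> max=27
step 5: append 1 -> window=[18, 6, 23, 1] -> max=23
step 6: append 4 -> window=[6, 23, 1, 4] -> max=23
step 7: append 21 -> window=[23, 1, 4, 21] -> max=23
step 8: append 19 -> window=[1, 4, 21, 19] -> max=21
step 9: append 7 -> window=[4, 21, 19, 7] -> max=21

Answer: 27 23 23 23 21 21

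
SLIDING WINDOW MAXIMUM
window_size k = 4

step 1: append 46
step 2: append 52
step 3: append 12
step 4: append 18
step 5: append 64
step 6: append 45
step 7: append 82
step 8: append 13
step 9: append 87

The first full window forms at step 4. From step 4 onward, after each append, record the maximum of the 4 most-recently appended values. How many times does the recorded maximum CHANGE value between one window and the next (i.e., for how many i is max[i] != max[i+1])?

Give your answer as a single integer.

Answer: 3

Derivation:
step 1: append 46 -> window=[46] (not full yet)
step 2: append 52 -> window=[46, 52] (not full yet)
step 3: append 12 -> window=[46, 52, 12] (not full yet)
step 4: append 18 -> window=[46, 52, 12, 18] -> max=52
step 5: append 64 -> window=[52, 12, 18, 64] -> max=64
step 6: append 45 -> window=[12, 18, 64, 45] -> max=64
step 7: append 82 -> window=[18, 64, 45, 82] -> max=82
step 8: append 13 -> window=[64, 45, 82, 13] -> max=82
step 9: append 87 -> window=[45, 82, 13, 87] -> max=87
Recorded maximums: 52 64 64 82 82 87
Changes between consecutive maximums: 3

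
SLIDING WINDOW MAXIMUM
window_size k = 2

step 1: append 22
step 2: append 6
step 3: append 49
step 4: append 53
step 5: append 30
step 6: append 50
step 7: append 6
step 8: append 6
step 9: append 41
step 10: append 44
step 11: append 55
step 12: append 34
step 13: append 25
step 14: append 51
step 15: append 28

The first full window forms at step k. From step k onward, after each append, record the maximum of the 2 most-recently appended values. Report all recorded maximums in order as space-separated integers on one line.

step 1: append 22 -> window=[22] (not full yet)
step 2: append 6 -> window=[22, 6] -> max=22
step 3: append 49 -> window=[6, 49] -> max=49
step 4: append 53 -> window=[49, 53] -> max=53
step 5: append 30 -> window=[53, 30] -> max=53
step 6: append 50 -> window=[30, 50] -> max=50
step 7: append 6 -> window=[50, 6] -> max=50
step 8: append 6 -> window=[6, 6] -> max=6
step 9: append 41 -> window=[6, 41] -> max=41
step 10: append 44 -> window=[41, 44] -> max=44
step 11: append 55 -> window=[44, 55] -> max=55
step 12: append 34 -> window=[55, 34] -> max=55
step 13: append 25 -> window=[34, 25] -> max=34
step 14: append 51 -> window=[25, 51] -> max=51
step 15: append 28 -> window=[51, 28] -> max=51

Answer: 22 49 53 53 50 50 6 41 44 55 55 34 51 51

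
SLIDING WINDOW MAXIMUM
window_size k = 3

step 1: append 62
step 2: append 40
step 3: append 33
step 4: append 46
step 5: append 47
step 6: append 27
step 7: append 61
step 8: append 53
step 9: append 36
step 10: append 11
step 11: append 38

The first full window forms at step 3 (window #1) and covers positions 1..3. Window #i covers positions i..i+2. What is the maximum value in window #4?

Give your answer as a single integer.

step 1: append 62 -> window=[62] (not full yet)
step 2: append 40 -> window=[62, 40] (not full yet)
step 3: append 33 -> window=[62, 40, 33] -> max=62
step 4: append 46 -> window=[40, 33, 46] -> max=46
step 5: append 47 -> window=[33, 46, 47] -> max=47
step 6: append 27 -> window=[46, 47, 27] -> max=47
Window #4 max = 47

Answer: 47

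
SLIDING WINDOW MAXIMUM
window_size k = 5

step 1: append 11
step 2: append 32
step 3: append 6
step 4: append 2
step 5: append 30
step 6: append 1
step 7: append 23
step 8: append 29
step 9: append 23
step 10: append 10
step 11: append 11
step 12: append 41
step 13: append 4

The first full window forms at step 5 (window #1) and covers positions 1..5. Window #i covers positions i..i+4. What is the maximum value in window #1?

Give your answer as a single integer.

Answer: 32

Derivation:
step 1: append 11 -> window=[11] (not full yet)
step 2: append 32 -> window=[11, 32] (not full yet)
step 3: append 6 -> window=[11, 32, 6] (not full yet)
step 4: append 2 -> window=[11, 32, 6, 2] (not full yet)
step 5: append 30 -> window=[11, 32, 6, 2, 30] -> max=32
Window #1 max = 32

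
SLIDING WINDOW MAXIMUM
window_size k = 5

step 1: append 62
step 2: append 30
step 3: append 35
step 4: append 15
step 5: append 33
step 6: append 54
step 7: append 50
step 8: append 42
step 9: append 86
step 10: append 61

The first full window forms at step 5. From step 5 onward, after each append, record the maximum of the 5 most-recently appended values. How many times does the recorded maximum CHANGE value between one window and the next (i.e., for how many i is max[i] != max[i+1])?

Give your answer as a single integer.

step 1: append 62 -> window=[62] (not full yet)
step 2: append 30 -> window=[62, 30] (not full yet)
step 3: append 35 -> window=[62, 30, 35] (not full yet)
step 4: append 15 -> window=[62, 30, 35, 15] (not full yet)
step 5: append 33 -> window=[62, 30, 35, 15, 33] -> max=62
step 6: append 54 -> window=[30, 35, 15, 33, 54] -> max=54
step 7: append 50 -> window=[35, 15, 33, 54, 50] -> max=54
step 8: append 42 -> window=[15, 33, 54, 50, 42] -> max=54
step 9: append 86 -> window=[33, 54, 50, 42, 86] -> max=86
step 10: append 61 -> window=[54, 50, 42, 86, 61] -> max=86
Recorded maximums: 62 54 54 54 86 86
Changes between consecutive maximums: 2

Answer: 2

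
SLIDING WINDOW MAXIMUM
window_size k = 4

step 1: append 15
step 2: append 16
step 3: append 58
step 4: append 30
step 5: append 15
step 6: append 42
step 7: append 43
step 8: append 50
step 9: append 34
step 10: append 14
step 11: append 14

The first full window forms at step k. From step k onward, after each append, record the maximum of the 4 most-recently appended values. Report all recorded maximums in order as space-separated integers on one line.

step 1: append 15 -> window=[15] (not full yet)
step 2: append 16 -> window=[15, 16] (not full yet)
step 3: append 58 -> window=[15, 16, 58] (not full yet)
step 4: append 30 -> window=[15, 16, 58, 30] -> max=58
step 5: append 15 -> window=[16, 58, 30, 15] -> max=58
step 6: append 42 -> window=[58, 30, 15, 42] -> max=58
step 7: append 43 -> window=[30, 15, 42, 43] -> max=43
step 8: append 50 -> window=[15, 42, 43, 50] -> max=50
step 9: append 34 -> window=[42, 43, 50, 34] -> max=50
step 10: append 14 -> window=[43, 50, 34, 14] -> max=50
step 11: append 14 -> window=[50, 34, 14, 14] -> max=50

Answer: 58 58 58 43 50 50 50 50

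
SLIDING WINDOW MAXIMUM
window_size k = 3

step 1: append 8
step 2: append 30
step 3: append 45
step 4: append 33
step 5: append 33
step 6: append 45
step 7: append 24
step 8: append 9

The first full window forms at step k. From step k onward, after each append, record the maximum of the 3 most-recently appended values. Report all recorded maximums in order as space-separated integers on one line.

step 1: append 8 -> window=[8] (not full yet)
step 2: append 30 -> window=[8, 30] (not full yet)
step 3: append 45 -> window=[8, 30, 45] -> max=45
step 4: append 33 -> window=[30, 45, 33] -> max=45
step 5: append 33 -> window=[45, 33, 33] -> max=45
step 6: append 45 -> window=[33, 33, 45] -> max=45
step 7: append 24 -> window=[33, 45, 24] -> max=45
step 8: append 9 -> window=[45, 24, 9] -> max=45

Answer: 45 45 45 45 45 45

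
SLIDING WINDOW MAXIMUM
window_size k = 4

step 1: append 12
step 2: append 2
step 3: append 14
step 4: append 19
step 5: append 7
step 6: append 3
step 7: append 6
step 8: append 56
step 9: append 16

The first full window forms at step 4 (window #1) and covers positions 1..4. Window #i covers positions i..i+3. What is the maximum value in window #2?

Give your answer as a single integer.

Answer: 19

Derivation:
step 1: append 12 -> window=[12] (not full yet)
step 2: append 2 -> window=[12, 2] (not full yet)
step 3: append 14 -> window=[12, 2, 14] (not full yet)
step 4: append 19 -> window=[12, 2, 14, 19] -> max=19
step 5: append 7 -> window=[2, 14, 19, 7] -> max=19
Window #2 max = 19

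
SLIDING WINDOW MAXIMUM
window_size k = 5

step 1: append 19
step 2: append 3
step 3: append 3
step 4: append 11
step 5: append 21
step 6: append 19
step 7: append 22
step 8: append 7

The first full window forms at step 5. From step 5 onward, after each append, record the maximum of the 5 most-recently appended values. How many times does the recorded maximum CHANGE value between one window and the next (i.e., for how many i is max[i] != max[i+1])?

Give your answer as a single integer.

Answer: 1

Derivation:
step 1: append 19 -> window=[19] (not full yet)
step 2: append 3 -> window=[19, 3] (not full yet)
step 3: append 3 -> window=[19, 3, 3] (not full yet)
step 4: append 11 -> window=[19, 3, 3, 11] (not full yet)
step 5: append 21 -> window=[19, 3, 3, 11, 21] -> max=21
step 6: append 19 -> window=[3, 3, 11, 21, 19] -> max=21
step 7: append 22 -> window=[3, 11, 21, 19, 22] -> max=22
step 8: append 7 -> window=[11, 21, 19, 22, 7] -> max=22
Recorded maximums: 21 21 22 22
Changes between consecutive maximums: 1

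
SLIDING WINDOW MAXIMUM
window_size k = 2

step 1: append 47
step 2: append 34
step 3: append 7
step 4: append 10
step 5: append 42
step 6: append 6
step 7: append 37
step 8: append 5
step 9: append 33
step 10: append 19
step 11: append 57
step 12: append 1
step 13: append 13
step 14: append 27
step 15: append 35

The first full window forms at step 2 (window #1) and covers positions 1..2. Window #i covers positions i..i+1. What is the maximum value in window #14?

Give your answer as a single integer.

Answer: 35

Derivation:
step 1: append 47 -> window=[47] (not full yet)
step 2: append 34 -> window=[47, 34] -> max=47
step 3: append 7 -> window=[34, 7] -> max=34
step 4: append 10 -> window=[7, 10] -> max=10
step 5: append 42 -> window=[10, 42] -> max=42
step 6: append 6 -> window=[42, 6] -> max=42
step 7: append 37 -> window=[6, 37] -> max=37
step 8: append 5 -> window=[37, 5] -> max=37
step 9: append 33 -> window=[5, 33] -> max=33
step 10: append 19 -> window=[33, 19] -> max=33
step 11: append 57 -> window=[19, 57] -> max=57
step 12: append 1 -> window=[57, 1] -> max=57
step 13: append 13 -> window=[1, 13] -> max=13
step 14: append 27 -> window=[13, 27] -> max=27
step 15: append 35 -> window=[27, 35] -> max=35
Window #14 max = 35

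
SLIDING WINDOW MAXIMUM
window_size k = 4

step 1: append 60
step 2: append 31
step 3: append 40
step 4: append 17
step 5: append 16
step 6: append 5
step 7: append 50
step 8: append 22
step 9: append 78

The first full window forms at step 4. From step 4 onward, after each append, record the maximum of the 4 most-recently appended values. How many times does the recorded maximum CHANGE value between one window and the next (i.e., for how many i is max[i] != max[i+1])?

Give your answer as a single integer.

Answer: 3

Derivation:
step 1: append 60 -> window=[60] (not full yet)
step 2: append 31 -> window=[60, 31] (not full yet)
step 3: append 40 -> window=[60, 31, 40] (not full yet)
step 4: append 17 -> window=[60, 31, 40, 17] -> max=60
step 5: append 16 -> window=[31, 40, 17, 16] -> max=40
step 6: append 5 -> window=[40, 17, 16, 5] -> max=40
step 7: append 50 -> window=[17, 16, 5, 50] -> max=50
step 8: append 22 -> window=[16, 5, 50, 22] -> max=50
step 9: append 78 -> window=[5, 50, 22, 78] -> max=78
Recorded maximums: 60 40 40 50 50 78
Changes between consecutive maximums: 3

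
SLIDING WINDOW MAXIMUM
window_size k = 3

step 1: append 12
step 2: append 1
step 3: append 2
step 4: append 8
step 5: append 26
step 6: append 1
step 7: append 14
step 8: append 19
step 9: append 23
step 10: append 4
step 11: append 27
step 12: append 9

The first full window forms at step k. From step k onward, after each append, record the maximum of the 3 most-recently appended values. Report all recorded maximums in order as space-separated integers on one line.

step 1: append 12 -> window=[12] (not full yet)
step 2: append 1 -> window=[12, 1] (not full yet)
step 3: append 2 -> window=[12, 1, 2] -> max=12
step 4: append 8 -> window=[1, 2, 8] -> max=8
step 5: append 26 -> window=[2, 8, 26] -> max=26
step 6: append 1 -> window=[8, 26, 1] -> max=26
step 7: append 14 -> window=[26, 1, 14] -> max=26
step 8: append 19 -> window=[1, 14, 19] -> max=19
step 9: append 23 -> window=[14, 19, 23] -> max=23
step 10: append 4 -> window=[19, 23, 4] -> max=23
step 11: append 27 -> window=[23, 4, 27] -> max=27
step 12: append 9 -> window=[4, 27, 9] -> max=27

Answer: 12 8 26 26 26 19 23 23 27 27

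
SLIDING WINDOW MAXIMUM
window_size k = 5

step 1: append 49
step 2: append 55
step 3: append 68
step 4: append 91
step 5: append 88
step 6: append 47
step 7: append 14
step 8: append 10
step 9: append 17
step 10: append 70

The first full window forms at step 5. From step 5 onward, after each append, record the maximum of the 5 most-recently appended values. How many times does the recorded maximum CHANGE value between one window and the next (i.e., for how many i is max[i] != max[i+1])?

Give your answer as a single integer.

Answer: 2

Derivation:
step 1: append 49 -> window=[49] (not full yet)
step 2: append 55 -> window=[49, 55] (not full yet)
step 3: append 68 -> window=[49, 55, 68] (not full yet)
step 4: append 91 -> window=[49, 55, 68, 91] (not full yet)
step 5: append 88 -> window=[49, 55, 68, 91, 88] -> max=91
step 6: append 47 -> window=[55, 68, 91, 88, 47] -> max=91
step 7: append 14 -> window=[68, 91, 88, 47, 14] -> max=91
step 8: append 10 -> window=[91, 88, 47, 14, 10] -> max=91
step 9: append 17 -> window=[88, 47, 14, 10, 17] -> max=88
step 10: append 70 -> window=[47, 14, 10, 17, 70] -> max=70
Recorded maximums: 91 91 91 91 88 70
Changes between consecutive maximums: 2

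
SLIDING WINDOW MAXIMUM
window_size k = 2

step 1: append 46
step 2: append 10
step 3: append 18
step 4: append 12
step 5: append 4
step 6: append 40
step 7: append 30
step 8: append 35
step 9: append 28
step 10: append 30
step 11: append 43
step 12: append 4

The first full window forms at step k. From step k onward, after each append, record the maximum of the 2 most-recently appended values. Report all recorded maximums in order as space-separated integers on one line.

step 1: append 46 -> window=[46] (not full yet)
step 2: append 10 -> window=[46, 10] -> max=46
step 3: append 18 -> window=[10, 18] -> max=18
step 4: append 12 -> window=[18, 12] -> max=18
step 5: append 4 -> window=[12, 4] -> max=12
step 6: append 40 -> window=[4, 40] -> max=40
step 7: append 30 -> window=[40, 30] -> max=40
step 8: append 35 -> window=[30, 35] -> max=35
step 9: append 28 -> window=[35, 28] -> max=35
step 10: append 30 -> window=[28, 30] -> max=30
step 11: append 43 -> window=[30, 43] -> max=43
step 12: append 4 -> window=[43, 4] -> max=43

Answer: 46 18 18 12 40 40 35 35 30 43 43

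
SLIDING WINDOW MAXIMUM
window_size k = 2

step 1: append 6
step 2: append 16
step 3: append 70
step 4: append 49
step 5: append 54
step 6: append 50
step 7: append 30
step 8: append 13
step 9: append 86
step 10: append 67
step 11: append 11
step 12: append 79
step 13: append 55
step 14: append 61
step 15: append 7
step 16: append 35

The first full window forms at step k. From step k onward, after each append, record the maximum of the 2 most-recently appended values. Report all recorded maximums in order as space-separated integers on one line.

Answer: 16 70 70 54 54 50 30 86 86 67 79 79 61 61 35

Derivation:
step 1: append 6 -> window=[6] (not full yet)
step 2: append 16 -> window=[6, 16] -> max=16
step 3: append 70 -> window=[16, 70] -> max=70
step 4: append 49 -> window=[70, 49] -> max=70
step 5: append 54 -> window=[49, 54] -> max=54
step 6: append 50 -> window=[54, 50] -> max=54
step 7: append 30 -> window=[50, 30] -> max=50
step 8: append 13 -> window=[30, 13] -> max=30
step 9: append 86 -> window=[13, 86] -> max=86
step 10: append 67 -> window=[86, 67] -> max=86
step 11: append 11 -> window=[67, 11] -> max=67
step 12: append 79 -> window=[11, 79] -> max=79
step 13: append 55 -> window=[79, 55] -> max=79
step 14: append 61 -> window=[55, 61] -> max=61
step 15: append 7 -> window=[61, 7] -> max=61
step 16: append 35 -> window=[7, 35] -> max=35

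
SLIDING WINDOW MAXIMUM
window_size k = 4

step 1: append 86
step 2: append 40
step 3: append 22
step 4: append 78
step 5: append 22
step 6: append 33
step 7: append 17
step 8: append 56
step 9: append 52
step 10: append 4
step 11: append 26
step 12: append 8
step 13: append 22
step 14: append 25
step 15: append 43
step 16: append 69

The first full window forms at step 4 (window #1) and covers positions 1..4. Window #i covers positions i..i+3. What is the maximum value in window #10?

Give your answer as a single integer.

Answer: 26

Derivation:
step 1: append 86 -> window=[86] (not full yet)
step 2: append 40 -> window=[86, 40] (not full yet)
step 3: append 22 -> window=[86, 40, 22] (not full yet)
step 4: append 78 -> window=[86, 40, 22, 78] -> max=86
step 5: append 22 -> window=[40, 22, 78, 22] -> max=78
step 6: append 33 -> window=[22, 78, 22, 33] -> max=78
step 7: append 17 -> window=[78, 22, 33, 17] -> max=78
step 8: append 56 -> window=[22, 33, 17, 56] -> max=56
step 9: append 52 -> window=[33, 17, 56, 52] -> max=56
step 10: append 4 -> window=[17, 56, 52, 4] -> max=56
step 11: append 26 -> window=[56, 52, 4, 26] -> max=56
step 12: append 8 -> window=[52, 4, 26, 8] -> max=52
step 13: append 22 -> window=[4, 26, 8, 22] -> max=26
Window #10 max = 26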